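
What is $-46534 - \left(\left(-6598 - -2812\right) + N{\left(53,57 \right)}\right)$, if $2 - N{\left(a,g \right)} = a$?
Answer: $-42697$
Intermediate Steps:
$N{\left(a,g \right)} = 2 - a$
$-46534 - \left(\left(-6598 - -2812\right) + N{\left(53,57 \right)}\right) = -46534 - \left(\left(-6598 - -2812\right) + \left(2 - 53\right)\right) = -46534 - \left(\left(-6598 + 2812\right) + \left(2 - 53\right)\right) = -46534 - \left(-3786 - 51\right) = -46534 - -3837 = -46534 + 3837 = -42697$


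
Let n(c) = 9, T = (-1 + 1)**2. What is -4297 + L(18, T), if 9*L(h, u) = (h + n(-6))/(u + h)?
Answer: -25781/6 ≈ -4296.8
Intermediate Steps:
T = 0 (T = 0**2 = 0)
L(h, u) = (9 + h)/(9*(h + u)) (L(h, u) = ((h + 9)/(u + h))/9 = ((9 + h)/(h + u))/9 = (9 + h)/(9*(h + u)))
-4297 + L(18, T) = -4297 + (1 + (1/9)*18)/(18 + 0) = -4297 + (1 + 2)/18 = -4297 + (1/18)*3 = -4297 + 1/6 = -25781/6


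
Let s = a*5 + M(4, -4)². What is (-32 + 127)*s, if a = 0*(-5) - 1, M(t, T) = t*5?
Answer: 37525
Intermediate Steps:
M(t, T) = 5*t
a = -1 (a = 0 - 1 = -1)
s = 395 (s = -1*5 + (5*4)² = -5 + 20² = -5 + 400 = 395)
(-32 + 127)*s = (-32 + 127)*395 = 95*395 = 37525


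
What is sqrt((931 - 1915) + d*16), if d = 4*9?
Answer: 2*I*sqrt(102) ≈ 20.199*I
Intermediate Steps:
d = 36
sqrt((931 - 1915) + d*16) = sqrt((931 - 1915) + 36*16) = sqrt(-984 + 576) = sqrt(-408) = 2*I*sqrt(102)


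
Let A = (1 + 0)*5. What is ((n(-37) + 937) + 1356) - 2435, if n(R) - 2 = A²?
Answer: -115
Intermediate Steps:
A = 5 (A = 1*5 = 5)
n(R) = 27 (n(R) = 2 + 5² = 2 + 25 = 27)
((n(-37) + 937) + 1356) - 2435 = ((27 + 937) + 1356) - 2435 = (964 + 1356) - 2435 = 2320 - 2435 = -115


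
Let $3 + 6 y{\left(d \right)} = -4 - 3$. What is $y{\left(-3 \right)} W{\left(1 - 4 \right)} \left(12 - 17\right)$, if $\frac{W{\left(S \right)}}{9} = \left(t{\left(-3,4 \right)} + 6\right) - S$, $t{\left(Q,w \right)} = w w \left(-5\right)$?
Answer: $-5325$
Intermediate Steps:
$t{\left(Q,w \right)} = - 5 w^{2}$ ($t{\left(Q,w \right)} = w^{2} \left(-5\right) = - 5 w^{2}$)
$y{\left(d \right)} = - \frac{5}{3}$ ($y{\left(d \right)} = - \frac{1}{2} + \frac{-4 - 3}{6} = - \frac{1}{2} + \frac{1}{6} \left(-7\right) = - \frac{1}{2} - \frac{7}{6} = - \frac{5}{3}$)
$W{\left(S \right)} = -666 - 9 S$ ($W{\left(S \right)} = 9 \left(\left(- 5 \cdot 4^{2} + 6\right) - S\right) = 9 \left(\left(\left(-5\right) 16 + 6\right) - S\right) = 9 \left(\left(-80 + 6\right) - S\right) = 9 \left(-74 - S\right) = -666 - 9 S$)
$y{\left(-3 \right)} W{\left(1 - 4 \right)} \left(12 - 17\right) = - \frac{5 \left(-666 - 9 \left(1 - 4\right)\right)}{3} \left(12 - 17\right) = - \frac{5 \left(-666 - 9 \left(1 - 4\right)\right)}{3} \left(-5\right) = - \frac{5 \left(-666 - -27\right)}{3} \left(-5\right) = - \frac{5 \left(-666 + 27\right)}{3} \left(-5\right) = \left(- \frac{5}{3}\right) \left(-639\right) \left(-5\right) = 1065 \left(-5\right) = -5325$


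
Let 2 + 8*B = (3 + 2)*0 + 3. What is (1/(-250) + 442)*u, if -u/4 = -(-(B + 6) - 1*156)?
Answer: -143317203/500 ≈ -2.8663e+5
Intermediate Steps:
B = ⅛ (B = -¼ + ((3 + 2)*0 + 3)/8 = -¼ + (5*0 + 3)/8 = -¼ + (0 + 3)/8 = -¼ + (⅛)*3 = -¼ + 3/8 = ⅛ ≈ 0.12500)
u = -1297/2 (u = -(-4)*(-(⅛ + 6) - 1*156) = -(-4)*(-1*49/8 - 156) = -(-4)*(-49/8 - 156) = -(-4)*(-1297)/8 = -4*1297/8 = -1297/2 ≈ -648.50)
(1/(-250) + 442)*u = (1/(-250) + 442)*(-1297/2) = (-1/250 + 442)*(-1297/2) = (110499/250)*(-1297/2) = -143317203/500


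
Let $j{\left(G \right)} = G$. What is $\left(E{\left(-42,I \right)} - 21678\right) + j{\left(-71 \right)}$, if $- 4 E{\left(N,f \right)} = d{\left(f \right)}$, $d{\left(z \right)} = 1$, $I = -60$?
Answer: $- \frac{86997}{4} \approx -21749.0$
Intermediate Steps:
$E{\left(N,f \right)} = - \frac{1}{4}$ ($E{\left(N,f \right)} = \left(- \frac{1}{4}\right) 1 = - \frac{1}{4}$)
$\left(E{\left(-42,I \right)} - 21678\right) + j{\left(-71 \right)} = \left(- \frac{1}{4} - 21678\right) - 71 = - \frac{86713}{4} - 71 = - \frac{86997}{4}$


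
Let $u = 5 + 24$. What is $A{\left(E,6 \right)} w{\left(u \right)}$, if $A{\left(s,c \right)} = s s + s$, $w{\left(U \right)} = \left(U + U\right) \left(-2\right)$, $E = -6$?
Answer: $-3480$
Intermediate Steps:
$u = 29$
$w{\left(U \right)} = - 4 U$ ($w{\left(U \right)} = 2 U \left(-2\right) = - 4 U$)
$A{\left(s,c \right)} = s + s^{2}$ ($A{\left(s,c \right)} = s^{2} + s = s + s^{2}$)
$A{\left(E,6 \right)} w{\left(u \right)} = - 6 \left(1 - 6\right) \left(\left(-4\right) 29\right) = \left(-6\right) \left(-5\right) \left(-116\right) = 30 \left(-116\right) = -3480$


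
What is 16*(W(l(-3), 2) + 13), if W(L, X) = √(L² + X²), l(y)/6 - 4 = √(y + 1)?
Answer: 208 + 32*√(127 + 72*I*√2) ≈ 593.18 + 135.35*I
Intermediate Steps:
l(y) = 24 + 6*√(1 + y) (l(y) = 24 + 6*√(y + 1) = 24 + 6*√(1 + y))
16*(W(l(-3), 2) + 13) = 16*(√((24 + 6*√(1 - 3))² + 2²) + 13) = 16*(√((24 + 6*√(-2))² + 4) + 13) = 16*(√((24 + 6*(I*√2))² + 4) + 13) = 16*(√((24 + 6*I*√2)² + 4) + 13) = 16*(√(4 + (24 + 6*I*√2)²) + 13) = 16*(13 + √(4 + (24 + 6*I*√2)²)) = 208 + 16*√(4 + (24 + 6*I*√2)²)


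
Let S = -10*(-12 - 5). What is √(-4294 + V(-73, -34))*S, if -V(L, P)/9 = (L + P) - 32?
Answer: 170*I*√3043 ≈ 9377.8*I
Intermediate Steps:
V(L, P) = 288 - 9*L - 9*P (V(L, P) = -9*((L + P) - 32) = -9*(-32 + L + P) = 288 - 9*L - 9*P)
S = 170 (S = -10*(-17) = 170)
√(-4294 + V(-73, -34))*S = √(-4294 + (288 - 9*(-73) - 9*(-34)))*170 = √(-4294 + (288 + 657 + 306))*170 = √(-4294 + 1251)*170 = √(-3043)*170 = (I*√3043)*170 = 170*I*√3043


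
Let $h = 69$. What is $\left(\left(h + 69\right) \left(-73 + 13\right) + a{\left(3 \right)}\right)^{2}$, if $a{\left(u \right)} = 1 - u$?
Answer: $68591524$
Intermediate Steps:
$\left(\left(h + 69\right) \left(-73 + 13\right) + a{\left(3 \right)}\right)^{2} = \left(\left(69 + 69\right) \left(-73 + 13\right) + \left(1 - 3\right)\right)^{2} = \left(138 \left(-60\right) + \left(1 - 3\right)\right)^{2} = \left(-8280 - 2\right)^{2} = \left(-8282\right)^{2} = 68591524$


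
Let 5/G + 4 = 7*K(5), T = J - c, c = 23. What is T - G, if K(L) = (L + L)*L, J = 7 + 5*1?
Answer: -3811/346 ≈ -11.014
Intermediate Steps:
J = 12 (J = 7 + 5 = 12)
K(L) = 2*L² (K(L) = (2*L)*L = 2*L²)
T = -11 (T = 12 - 1*23 = 12 - 23 = -11)
G = 5/346 (G = 5/(-4 + 7*(2*5²)) = 5/(-4 + 7*(2*25)) = 5/(-4 + 7*50) = 5/(-4 + 350) = 5/346 ≈ 0.014451)
T - G = -11 - 1*5/346 = -11 - 5/346 = -3811/346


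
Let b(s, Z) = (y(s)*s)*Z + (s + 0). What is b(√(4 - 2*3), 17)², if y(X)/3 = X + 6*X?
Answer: 509794 - 1428*I*√2 ≈ 5.0979e+5 - 2019.5*I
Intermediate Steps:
y(X) = 21*X (y(X) = 3*(X + 6*X) = 3*(7*X) = 21*X)
b(s, Z) = s + 21*Z*s² (b(s, Z) = ((21*s)*s)*Z + (s + 0) = (21*s²)*Z + s = 21*Z*s² + s = s + 21*Z*s²)
b(√(4 - 2*3), 17)² = (√(4 - 2*3)*(1 + 21*17*√(4 - 2*3)))² = (√(4 - 6)*(1 + 21*17*√(4 - 6)))² = (√(-2)*(1 + 21*17*√(-2)))² = ((I*√2)*(1 + 21*17*(I*√2)))² = ((I*√2)*(1 + 357*I*√2))² = (I*√2*(1 + 357*I*√2))² = -2*(1 + 357*I*√2)²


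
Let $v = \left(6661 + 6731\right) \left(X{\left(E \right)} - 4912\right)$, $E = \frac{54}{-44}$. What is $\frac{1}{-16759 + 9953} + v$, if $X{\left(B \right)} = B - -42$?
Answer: $- \frac{4883919119003}{74866} \approx -6.5235 \cdot 10^{7}$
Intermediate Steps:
$E = - \frac{27}{22}$ ($E = 54 \left(- \frac{1}{44}\right) = - \frac{27}{22} \approx -1.2273$)
$X{\left(B \right)} = 42 + B$ ($X{\left(B \right)} = B + 42 = 42 + B$)
$v = - \frac{717590232}{11}$ ($v = \left(6661 + 6731\right) \left(\left(42 - \frac{27}{22}\right) - 4912\right) = 13392 \left(\frac{897}{22} - 4912\right) = 13392 \left(- \frac{107167}{22}\right) = - \frac{717590232}{11} \approx -6.5235 \cdot 10^{7}$)
$\frac{1}{-16759 + 9953} + v = \frac{1}{-16759 + 9953} - \frac{717590232}{11} = \frac{1}{-6806} - \frac{717590232}{11} = - \frac{1}{6806} - \frac{717590232}{11} = - \frac{4883919119003}{74866}$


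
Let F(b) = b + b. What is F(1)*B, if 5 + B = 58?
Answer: 106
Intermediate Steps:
B = 53 (B = -5 + 58 = 53)
F(b) = 2*b
F(1)*B = (2*1)*53 = 2*53 = 106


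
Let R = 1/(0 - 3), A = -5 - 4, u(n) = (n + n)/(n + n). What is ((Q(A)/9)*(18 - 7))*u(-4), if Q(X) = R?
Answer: -11/27 ≈ -0.40741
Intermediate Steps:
u(n) = 1 (u(n) = (2*n)/((2*n)) = (2*n)*(1/(2*n)) = 1)
A = -9
R = -⅓ (R = 1/(-3) = -⅓ ≈ -0.33333)
Q(X) = -⅓
((Q(A)/9)*(18 - 7))*u(-4) = ((-⅓/9)*(18 - 7))*1 = (-⅓*⅑*11)*1 = -1/27*11*1 = -11/27*1 = -11/27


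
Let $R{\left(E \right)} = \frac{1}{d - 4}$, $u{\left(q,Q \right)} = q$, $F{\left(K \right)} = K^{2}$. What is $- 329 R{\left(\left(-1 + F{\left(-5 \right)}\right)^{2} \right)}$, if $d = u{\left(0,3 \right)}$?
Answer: $\frac{329}{4} \approx 82.25$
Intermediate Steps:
$d = 0$
$R{\left(E \right)} = - \frac{1}{4}$ ($R{\left(E \right)} = \frac{1}{0 - 4} = \frac{1}{-4} = - \frac{1}{4}$)
$- 329 R{\left(\left(-1 + F{\left(-5 \right)}\right)^{2} \right)} = \left(-329\right) \left(- \frac{1}{4}\right) = \frac{329}{4}$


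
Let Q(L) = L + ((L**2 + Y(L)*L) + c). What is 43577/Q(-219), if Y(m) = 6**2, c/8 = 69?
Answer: 43577/40410 ≈ 1.0784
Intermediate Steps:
c = 552 (c = 8*69 = 552)
Y(m) = 36
Q(L) = 552 + L**2 + 37*L (Q(L) = L + ((L**2 + 36*L) + 552) = L + (552 + L**2 + 36*L) = 552 + L**2 + 37*L)
43577/Q(-219) = 43577/(552 + (-219)**2 + 37*(-219)) = 43577/(552 + 47961 - 8103) = 43577/40410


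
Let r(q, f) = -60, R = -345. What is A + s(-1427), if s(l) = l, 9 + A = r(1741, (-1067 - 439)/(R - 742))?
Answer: -1496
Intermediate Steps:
A = -69 (A = -9 - 60 = -69)
A + s(-1427) = -69 - 1427 = -1496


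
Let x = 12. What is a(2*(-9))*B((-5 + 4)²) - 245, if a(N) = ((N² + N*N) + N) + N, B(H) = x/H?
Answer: 7099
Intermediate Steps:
B(H) = 12/H
a(N) = 2*N + 2*N² (a(N) = ((N² + N²) + N) + N = (2*N² + N) + N = (N + 2*N²) + N = 2*N + 2*N²)
a(2*(-9))*B((-5 + 4)²) - 245 = (2*(2*(-9))*(1 + 2*(-9)))*(12/((-5 + 4)²)) - 245 = (2*(-18)*(1 - 18))*(12/((-1)²)) - 245 = (2*(-18)*(-17))*(12/1) - 245 = 612*(12*1) - 245 = 612*12 - 245 = 7344 - 245 = 7099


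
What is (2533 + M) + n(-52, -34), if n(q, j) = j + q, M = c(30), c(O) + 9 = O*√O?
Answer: 2438 + 30*√30 ≈ 2602.3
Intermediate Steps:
c(O) = -9 + O^(3/2) (c(O) = -9 + O*√O = -9 + O^(3/2))
M = -9 + 30*√30 (M = -9 + 30^(3/2) = -9 + 30*√30 ≈ 155.32)
(2533 + M) + n(-52, -34) = (2533 + (-9 + 30*√30)) + (-34 - 52) = (2524 + 30*√30) - 86 = 2438 + 30*√30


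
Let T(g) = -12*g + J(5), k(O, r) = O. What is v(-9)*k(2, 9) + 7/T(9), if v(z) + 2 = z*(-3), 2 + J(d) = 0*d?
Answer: 5493/110 ≈ 49.936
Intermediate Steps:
J(d) = -2 (J(d) = -2 + 0*d = -2 + 0 = -2)
T(g) = -2 - 12*g (T(g) = -12*g - 2 = -2 - 12*g)
v(z) = -2 - 3*z (v(z) = -2 + z*(-3) = -2 - 3*z)
v(-9)*k(2, 9) + 7/T(9) = (-2 - 3*(-9))*2 + 7/(-2 - 12*9) = (-2 + 27)*2 + 7/(-2 - 108) = 25*2 + 7/(-110) = 50 + 7*(-1/110) = 50 - 7/110 = 5493/110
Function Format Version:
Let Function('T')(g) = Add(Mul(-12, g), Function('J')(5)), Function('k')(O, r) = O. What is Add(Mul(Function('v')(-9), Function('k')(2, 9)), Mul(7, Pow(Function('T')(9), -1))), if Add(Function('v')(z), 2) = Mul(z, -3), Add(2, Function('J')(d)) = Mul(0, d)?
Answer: Rational(5493, 110) ≈ 49.936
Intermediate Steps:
Function('J')(d) = -2 (Function('J')(d) = Add(-2, Mul(0, d)) = Add(-2, 0) = -2)
Function('T')(g) = Add(-2, Mul(-12, g)) (Function('T')(g) = Add(Mul(-12, g), -2) = Add(-2, Mul(-12, g)))
Function('v')(z) = Add(-2, Mul(-3, z)) (Function('v')(z) = Add(-2, Mul(z, -3)) = Add(-2, Mul(-3, z)))
Add(Mul(Function('v')(-9), Function('k')(2, 9)), Mul(7, Pow(Function('T')(9), -1))) = Add(Mul(Add(-2, Mul(-3, -9)), 2), Mul(7, Pow(Add(-2, Mul(-12, 9)), -1))) = Add(Mul(Add(-2, 27), 2), Mul(7, Pow(Add(-2, -108), -1))) = Add(Mul(25, 2), Mul(7, Pow(-110, -1))) = Add(50, Mul(7, Rational(-1, 110))) = Add(50, Rational(-7, 110)) = Rational(5493, 110)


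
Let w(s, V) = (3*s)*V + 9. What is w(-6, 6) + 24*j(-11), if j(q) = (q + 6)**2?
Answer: 501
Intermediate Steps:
j(q) = (6 + q)**2
w(s, V) = 9 + 3*V*s (w(s, V) = 3*V*s + 9 = 9 + 3*V*s)
w(-6, 6) + 24*j(-11) = (9 + 3*6*(-6)) + 24*(6 - 11)**2 = (9 - 108) + 24*(-5)**2 = -99 + 24*25 = -99 + 600 = 501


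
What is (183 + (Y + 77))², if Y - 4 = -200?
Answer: 4096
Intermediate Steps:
Y = -196 (Y = 4 - 200 = -196)
(183 + (Y + 77))² = (183 + (-196 + 77))² = (183 - 119)² = 64² = 4096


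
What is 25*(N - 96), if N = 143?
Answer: 1175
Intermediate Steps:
25*(N - 96) = 25*(143 - 96) = 25*47 = 1175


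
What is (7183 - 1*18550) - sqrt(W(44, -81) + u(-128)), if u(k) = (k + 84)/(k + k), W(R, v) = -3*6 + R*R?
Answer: -11367 - sqrt(122763)/8 ≈ -11411.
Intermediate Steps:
W(R, v) = -18 + R**2
u(k) = (84 + k)/(2*k) (u(k) = (84 + k)/((2*k)) = (84 + k)*(1/(2*k)) = (84 + k)/(2*k))
(7183 - 1*18550) - sqrt(W(44, -81) + u(-128)) = (7183 - 1*18550) - sqrt((-18 + 44**2) + (1/2)*(84 - 128)/(-128)) = (7183 - 18550) - sqrt((-18 + 1936) + (1/2)*(-1/128)*(-44)) = -11367 - sqrt(1918 + 11/64) = -11367 - sqrt(122763/64) = -11367 - sqrt(122763)/8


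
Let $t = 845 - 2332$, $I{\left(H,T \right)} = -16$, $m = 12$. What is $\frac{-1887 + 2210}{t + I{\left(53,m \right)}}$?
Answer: $- \frac{323}{1503} \approx -0.2149$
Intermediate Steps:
$t = -1487$
$\frac{-1887 + 2210}{t + I{\left(53,m \right)}} = \frac{-1887 + 2210}{-1487 - 16} = \frac{323}{-1503} = 323 \left(- \frac{1}{1503}\right) = - \frac{323}{1503}$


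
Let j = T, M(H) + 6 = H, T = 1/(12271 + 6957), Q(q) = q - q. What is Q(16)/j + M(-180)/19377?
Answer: -62/6459 ≈ -0.0095990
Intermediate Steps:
Q(q) = 0
T = 1/19228 ≈ 5.2007e-5
M(H) = -6 + H
j = 1/19228 ≈ 5.2007e-5
Q(16)/j + M(-180)/19377 = 0/(1/19228) + (-6 - 180)/19377 = 0*19228 - 186*1/19377 = 0 - 62/6459 = -62/6459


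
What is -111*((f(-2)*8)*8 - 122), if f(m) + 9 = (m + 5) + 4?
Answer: 27750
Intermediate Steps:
f(m) = m (f(m) = -9 + ((m + 5) + 4) = -9 + ((5 + m) + 4) = -9 + (9 + m) = m)
-111*((f(-2)*8)*8 - 122) = -111*(-2*8*8 - 122) = -111*(-16*8 - 122) = -111*(-128 - 122) = -111*(-250) = 27750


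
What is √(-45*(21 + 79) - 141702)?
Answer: 59*I*√42 ≈ 382.36*I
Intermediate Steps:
√(-45*(21 + 79) - 141702) = √(-45*100 - 141702) = √(-4500 - 141702) = √(-146202) = 59*I*√42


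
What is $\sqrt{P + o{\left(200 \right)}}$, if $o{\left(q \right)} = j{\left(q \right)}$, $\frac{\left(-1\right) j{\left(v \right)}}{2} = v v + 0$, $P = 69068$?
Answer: $2 i \sqrt{2733} \approx 104.56 i$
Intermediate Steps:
$j{\left(v \right)} = - 2 v^{2}$ ($j{\left(v \right)} = - 2 \left(v v + 0\right) = - 2 \left(v^{2} + 0\right) = - 2 v^{2}$)
$o{\left(q \right)} = - 2 q^{2}$
$\sqrt{P + o{\left(200 \right)}} = \sqrt{69068 - 2 \cdot 200^{2}} = \sqrt{69068 - 80000} = \sqrt{-10932} = 2 i \sqrt{2733}$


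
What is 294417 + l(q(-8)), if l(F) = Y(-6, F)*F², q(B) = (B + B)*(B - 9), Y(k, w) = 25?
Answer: 2144017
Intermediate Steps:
q(B) = 2*B*(-9 + B) (q(B) = (2*B)*(-9 + B) = 2*B*(-9 + B))
l(F) = 25*F²
294417 + l(q(-8)) = 294417 + 25*(2*(-8)*(-9 - 8))² = 294417 + 25*(2*(-8)*(-17))² = 294417 + 25*272² = 294417 + 25*73984 = 294417 + 1849600 = 2144017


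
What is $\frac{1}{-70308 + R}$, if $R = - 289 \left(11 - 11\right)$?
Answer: $- \frac{1}{70308} \approx -1.4223 \cdot 10^{-5}$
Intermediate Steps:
$R = 0$ ($R = \left(-289\right) 0 = 0$)
$\frac{1}{-70308 + R} = \frac{1}{-70308 + 0} = \frac{1}{-70308} = - \frac{1}{70308}$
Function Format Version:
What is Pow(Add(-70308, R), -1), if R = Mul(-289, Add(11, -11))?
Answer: Rational(-1, 70308) ≈ -1.4223e-5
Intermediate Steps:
R = 0 (R = Mul(-289, 0) = 0)
Pow(Add(-70308, R), -1) = Pow(Add(-70308, 0), -1) = Pow(-70308, -1) = Rational(-1, 70308)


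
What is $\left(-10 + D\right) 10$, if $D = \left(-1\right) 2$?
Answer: $-120$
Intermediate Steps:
$D = -2$
$\left(-10 + D\right) 10 = \left(-10 - 2\right) 10 = \left(-12\right) 10 = -120$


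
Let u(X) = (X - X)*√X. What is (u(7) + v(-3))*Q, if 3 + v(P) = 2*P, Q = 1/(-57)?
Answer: 3/19 ≈ 0.15789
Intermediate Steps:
Q = -1/57 ≈ -0.017544
v(P) = -3 + 2*P
u(X) = 0 (u(X) = 0*√X = 0)
(u(7) + v(-3))*Q = (0 + (-3 + 2*(-3)))*(-1/57) = (0 + (-3 - 6))*(-1/57) = (0 - 9)*(-1/57) = -9*(-1/57) = 3/19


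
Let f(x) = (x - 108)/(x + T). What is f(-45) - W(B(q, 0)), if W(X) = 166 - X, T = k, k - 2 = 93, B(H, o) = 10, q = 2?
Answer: -7953/50 ≈ -159.06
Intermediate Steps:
k = 95 (k = 2 + 93 = 95)
T = 95
f(x) = (-108 + x)/(95 + x) (f(x) = (x - 108)/(x + 95) = (-108 + x)/(95 + x))
f(-45) - W(B(q, 0)) = (-108 - 45)/(95 - 45) - (166 - 1*10) = -153/50 - (166 - 10) = (1/50)*(-153) - 1*156 = -153/50 - 156 = -7953/50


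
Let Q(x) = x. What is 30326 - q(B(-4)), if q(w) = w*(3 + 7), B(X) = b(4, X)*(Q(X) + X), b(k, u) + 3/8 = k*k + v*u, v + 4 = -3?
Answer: 33816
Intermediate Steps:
v = -7 (v = -4 - 3 = -7)
b(k, u) = -3/8 + k² - 7*u (b(k, u) = -3/8 + (k*k - 7*u) = -3/8 + (k² - 7*u) = -3/8 + k² - 7*u)
B(X) = 2*X*(125/8 - 7*X) (B(X) = (-3/8 + 4² - 7*X)*(X + X) = (-3/8 + 16 - 7*X)*(2*X) = (125/8 - 7*X)*(2*X) = 2*X*(125/8 - 7*X))
q(w) = 10*w (q(w) = w*10 = 10*w)
30326 - q(B(-4)) = 30326 - 10*(¼)*(-4)*(125 - 56*(-4)) = 30326 - 10*(¼)*(-4)*(125 + 224) = 30326 - 10*(¼)*(-4)*349 = 30326 - 10*(-349) = 30326 - 1*(-3490) = 30326 + 3490 = 33816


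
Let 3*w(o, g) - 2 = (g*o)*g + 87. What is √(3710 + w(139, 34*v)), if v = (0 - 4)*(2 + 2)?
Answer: √13715441 ≈ 3703.4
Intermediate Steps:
v = -16 (v = -4*4 = -16)
w(o, g) = 89/3 + o*g²/3 (w(o, g) = ⅔ + ((g*o)*g + 87)/3 = ⅔ + (o*g² + 87)/3 = ⅔ + (87 + o*g²)/3 = ⅔ + (29 + o*g²/3) = 89/3 + o*g²/3)
√(3710 + w(139, 34*v)) = √(3710 + (89/3 + (⅓)*139*(34*(-16))²)) = √(3710 + (89/3 + (⅓)*139*(-544)²)) = √(3710 + (89/3 + (⅓)*139*295936)) = √(3710 + (89/3 + 41135104/3)) = √(3710 + 13711731) = √13715441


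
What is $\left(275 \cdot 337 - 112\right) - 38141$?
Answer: $54422$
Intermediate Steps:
$\left(275 \cdot 337 - 112\right) - 38141 = \left(92675 - 112\right) - 38141 = 92563 - 38141 = 54422$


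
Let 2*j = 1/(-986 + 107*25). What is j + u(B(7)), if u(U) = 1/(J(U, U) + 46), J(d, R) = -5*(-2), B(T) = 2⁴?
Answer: 1717/94584 ≈ 0.018153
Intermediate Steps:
j = 1/3378 (j = 1/(2*(-986 + 107*25)) = 1/(2*(-986 + 2675)) = (½)/1689 = (½)*(1/1689) = 1/3378 ≈ 0.00029603)
B(T) = 16
J(d, R) = 10
u(U) = 1/56 (u(U) = 1/(10 + 46) = 1/56)
j + u(B(7)) = 1/3378 + 1/56 = 1717/94584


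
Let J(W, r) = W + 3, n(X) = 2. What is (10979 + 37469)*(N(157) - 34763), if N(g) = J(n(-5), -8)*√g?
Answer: -1684197824 + 242240*√157 ≈ -1.6812e+9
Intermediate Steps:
J(W, r) = 3 + W
N(g) = 5*√g (N(g) = (3 + 2)*√g = 5*√g)
(10979 + 37469)*(N(157) - 34763) = (10979 + 37469)*(5*√157 - 34763) = 48448*(-34763 + 5*√157) = -1684197824 + 242240*√157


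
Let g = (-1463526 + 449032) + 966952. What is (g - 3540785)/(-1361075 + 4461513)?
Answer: -3588327/3100438 ≈ -1.1574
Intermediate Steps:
g = -47542 (g = -1014494 + 966952 = -47542)
(g - 3540785)/(-1361075 + 4461513) = (-47542 - 3540785)/(-1361075 + 4461513) = -3588327/3100438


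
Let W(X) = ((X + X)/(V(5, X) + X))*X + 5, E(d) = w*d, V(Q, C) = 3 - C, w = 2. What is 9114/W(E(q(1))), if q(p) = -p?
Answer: 27342/23 ≈ 1188.8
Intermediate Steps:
E(d) = 2*d
W(X) = 5 + 2*X²/3 (W(X) = ((X + X)/((3 - X) + X))*X + 5 = ((2*X)/3)*X + 5 = ((2*X)*(⅓))*X + 5 = (2*X/3)*X + 5 = 2*X²/3 + 5 = 5 + 2*X²/3)
9114/W(E(q(1))) = 9114/(5 + 2*(2*(-1*1))²/3) = 9114/(5 + 2*(2*(-1))²/3) = 9114/(5 + (⅔)*(-2)²) = 9114/(5 + (⅔)*4) = 9114/(5 + 8/3) = 9114/(23/3) = 9114*(3/23) = 27342/23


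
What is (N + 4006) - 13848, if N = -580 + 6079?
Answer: -4343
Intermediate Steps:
N = 5499
(N + 4006) - 13848 = (5499 + 4006) - 13848 = 9505 - 13848 = -4343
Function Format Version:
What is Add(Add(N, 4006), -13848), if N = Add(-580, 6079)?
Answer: -4343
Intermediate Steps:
N = 5499
Add(Add(N, 4006), -13848) = Add(Add(5499, 4006), -13848) = Add(9505, -13848) = -4343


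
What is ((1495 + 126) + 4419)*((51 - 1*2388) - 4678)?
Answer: -42370600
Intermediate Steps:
((1495 + 126) + 4419)*((51 - 1*2388) - 4678) = (1621 + 4419)*((51 - 2388) - 4678) = 6040*(-2337 - 4678) = 6040*(-7015) = -42370600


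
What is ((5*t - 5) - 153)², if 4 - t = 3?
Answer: 23409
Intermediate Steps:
t = 1 (t = 4 - 1*3 = 4 - 3 = 1)
((5*t - 5) - 153)² = ((5*1 - 5) - 153)² = ((5 - 5) - 153)² = (0 - 153)² = (-153)² = 23409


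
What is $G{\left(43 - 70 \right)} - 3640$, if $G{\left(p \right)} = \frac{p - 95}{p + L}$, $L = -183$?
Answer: $- \frac{382139}{105} \approx -3639.4$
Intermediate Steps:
$G{\left(p \right)} = \frac{-95 + p}{-183 + p}$ ($G{\left(p \right)} = \frac{p - 95}{p - 183} = \frac{-95 + p}{-183 + p}$)
$G{\left(43 - 70 \right)} - 3640 = \frac{-95 + \left(43 - 70\right)}{-183 + \left(43 - 70\right)} - 3640 = \frac{-95 - 27}{-183 - 27} - 3640 = \frac{1}{-210} \left(-122\right) - 3640 = \left(- \frac{1}{210}\right) \left(-122\right) - 3640 = \frac{61}{105} - 3640 = - \frac{382139}{105}$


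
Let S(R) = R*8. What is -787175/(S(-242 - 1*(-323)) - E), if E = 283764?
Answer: 787175/283116 ≈ 2.7804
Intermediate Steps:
S(R) = 8*R
-787175/(S(-242 - 1*(-323)) - E) = -787175/(8*(-242 - 1*(-323)) - 1*283764) = -787175/(8*(-242 + 323) - 283764) = -787175/(8*81 - 283764) = -787175/(648 - 283764) = -787175/(-283116) = -787175*(-1/283116) = 787175/283116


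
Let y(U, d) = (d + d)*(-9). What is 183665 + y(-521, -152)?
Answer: 186401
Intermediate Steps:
y(U, d) = -18*d (y(U, d) = (2*d)*(-9) = -18*d)
183665 + y(-521, -152) = 183665 - 18*(-152) = 183665 + 2736 = 186401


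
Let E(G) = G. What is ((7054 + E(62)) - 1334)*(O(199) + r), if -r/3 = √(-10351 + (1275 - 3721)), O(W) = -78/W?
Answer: -450996/199 - 17346*I*√12797 ≈ -2266.3 - 1.9622e+6*I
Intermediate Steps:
r = -3*I*√12797 (r = -3*√(-10351 + (1275 - 3721)) = -3*√(-10351 - 2446) = -3*I*√12797 ≈ -339.37*I)
((7054 + E(62)) - 1334)*(O(199) + r) = ((7054 + 62) - 1334)*(-78/199 - 3*I*√12797) = (7116 - 1334)*(-78*1/199 - 3*I*√12797) = 5782*(-78/199 - 3*I*√12797) = -450996/199 - 17346*I*√12797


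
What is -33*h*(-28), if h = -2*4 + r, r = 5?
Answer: -2772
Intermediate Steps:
h = -3 (h = -2*4 + 5 = -8 + 5 = -3)
-33*h*(-28) = -33*(-3)*(-28) = 99*(-28) = -2772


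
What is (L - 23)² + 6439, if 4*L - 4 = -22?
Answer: 28781/4 ≈ 7195.3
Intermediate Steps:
L = -9/2 (L = 1 + (¼)*(-22) = 1 - 11/2 = -9/2 ≈ -4.5000)
(L - 23)² + 6439 = (-9/2 - 23)² + 6439 = (-55/2)² + 6439 = 3025/4 + 6439 = 28781/4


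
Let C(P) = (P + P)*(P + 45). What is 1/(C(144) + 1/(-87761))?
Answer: 87761/4777006751 ≈ 1.8372e-5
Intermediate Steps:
C(P) = 2*P*(45 + P) (C(P) = (2*P)*(45 + P) = 2*P*(45 + P))
1/(C(144) + 1/(-87761)) = 1/(2*144*(45 + 144) + 1/(-87761)) = 1/(2*144*189 - 1/87761) = 1/(54432 - 1/87761) = 1/(4777006751/87761) = 87761/4777006751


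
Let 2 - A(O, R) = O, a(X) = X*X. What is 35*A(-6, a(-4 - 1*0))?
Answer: 280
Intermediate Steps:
a(X) = X**2
A(O, R) = 2 - O
35*A(-6, a(-4 - 1*0)) = 35*(2 - 1*(-6)) = 35*(2 + 6) = 35*8 = 280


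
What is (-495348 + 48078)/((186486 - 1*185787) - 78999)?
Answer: 14909/2610 ≈ 5.7123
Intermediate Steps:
(-495348 + 48078)/((186486 - 1*185787) - 78999) = -447270/((186486 - 185787) - 78999) = -447270/(699 - 78999) = -447270/(-78300) = -447270*(-1/78300) = 14909/2610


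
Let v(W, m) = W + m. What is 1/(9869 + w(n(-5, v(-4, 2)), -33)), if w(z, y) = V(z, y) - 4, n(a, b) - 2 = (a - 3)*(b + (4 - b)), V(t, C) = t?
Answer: 1/9835 ≈ 0.00010168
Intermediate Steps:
n(a, b) = -10 + 4*a (n(a, b) = 2 + (a - 3)*(b + (4 - b)) = 2 + (-3 + a)*4 = 2 + (-12 + 4*a) = -10 + 4*a)
w(z, y) = -4 + z (w(z, y) = z - 4 = -4 + z)
1/(9869 + w(n(-5, v(-4, 2)), -33)) = 1/(9869 + (-4 + (-10 + 4*(-5)))) = 1/(9869 + (-4 + (-10 - 20))) = 1/(9869 + (-4 - 30)) = 1/(9869 - 34) = 1/9835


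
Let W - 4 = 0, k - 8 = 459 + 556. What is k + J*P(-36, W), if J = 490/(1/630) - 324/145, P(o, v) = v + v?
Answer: 358237743/145 ≈ 2.4706e+6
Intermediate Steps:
k = 1023 (k = 8 + (459 + 556) = 8 + 1015 = 1023)
W = 4 (W = 4 + 0 = 4)
P(o, v) = 2*v
J = 44761176/145 (J = 490/(1/630) - 324*1/145 = 490*630 - 324/145 = 308700 - 324/145 = 44761176/145 ≈ 3.0870e+5)
k + J*P(-36, W) = 1023 + 44761176*(2*4)/145 = 1023 + (44761176/145)*8 = 1023 + 358089408/145 = 358237743/145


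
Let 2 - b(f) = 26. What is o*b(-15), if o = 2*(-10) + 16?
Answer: 96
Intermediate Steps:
b(f) = -24 (b(f) = 2 - 1*26 = 2 - 26 = -24)
o = -4 (o = -20 + 16 = -4)
o*b(-15) = -4*(-24) = 96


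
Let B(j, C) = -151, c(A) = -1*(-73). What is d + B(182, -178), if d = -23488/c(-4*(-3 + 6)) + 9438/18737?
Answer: -645943633/1367801 ≈ -472.25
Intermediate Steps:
c(A) = 73
d = -439405682/1367801 (d = -23488/73 + 9438/18737 = -439405682/1367801 ≈ -321.25)
d + B(182, -178) = -439405682/1367801 - 151 = -645943633/1367801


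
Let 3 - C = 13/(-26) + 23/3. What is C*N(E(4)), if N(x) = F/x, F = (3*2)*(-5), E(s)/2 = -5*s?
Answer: -25/8 ≈ -3.1250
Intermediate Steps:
E(s) = -10*s (E(s) = 2*(-5*s) = -10*s)
C = -25/6 (C = 3 - (13/(-26) + 23/3) = 3 - (13*(-1/26) + 23*(1/3)) = 3 - (-1/2 + 23/3) = 3 - 1*43/6 = 3 - 43/6 = -25/6 ≈ -4.1667)
F = -30 (F = 6*(-5) = -30)
N(x) = -30/x
C*N(E(4)) = -(-125)/((-10*4)) = -(-125)/(-40) = -(-125)*(-1)/40 = -25/6*3/4 = -25/8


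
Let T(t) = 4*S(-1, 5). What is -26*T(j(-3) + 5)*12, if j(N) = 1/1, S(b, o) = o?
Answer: -6240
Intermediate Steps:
j(N) = 1
T(t) = 20 (T(t) = 4*5 = 20)
-26*T(j(-3) + 5)*12 = -26*20*12 = -520*12 = -6240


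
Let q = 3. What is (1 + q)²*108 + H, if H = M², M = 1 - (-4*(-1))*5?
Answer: 2089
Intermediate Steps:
M = -19 (M = 1 - 4*5 = 1 - 1*20 = 1 - 20 = -19)
H = 361 (H = (-19)² = 361)
(1 + q)²*108 + H = (1 + 3)²*108 + 361 = 4²*108 + 361 = 16*108 + 361 = 1728 + 361 = 2089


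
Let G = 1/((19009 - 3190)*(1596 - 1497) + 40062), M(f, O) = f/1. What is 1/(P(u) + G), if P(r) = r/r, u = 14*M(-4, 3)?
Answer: 1606143/1606144 ≈ 1.0000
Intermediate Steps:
M(f, O) = f (M(f, O) = f*1 = f)
G = 1/1606143 (G = 1/(15819*99 + 40062) = 1/(1566081 + 40062) = 1/1606143 ≈ 6.2261e-7)
u = -56 (u = 14*(-4) = -56)
P(r) = 1
1/(P(u) + G) = 1/(1 + 1/1606143) = 1/(1606144/1606143) = 1606143/1606144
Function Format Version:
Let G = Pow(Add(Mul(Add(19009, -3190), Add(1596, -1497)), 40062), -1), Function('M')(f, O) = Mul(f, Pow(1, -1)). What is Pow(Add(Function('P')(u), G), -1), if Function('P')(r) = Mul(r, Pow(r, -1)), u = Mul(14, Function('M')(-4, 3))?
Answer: Rational(1606143, 1606144) ≈ 1.0000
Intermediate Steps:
Function('M')(f, O) = f (Function('M')(f, O) = Mul(f, 1) = f)
G = Rational(1, 1606143) (G = Pow(Add(Mul(15819, 99), 40062), -1) = Pow(Add(1566081, 40062), -1) = Pow(1606143, -1) = Rational(1, 1606143) ≈ 6.2261e-7)
u = -56 (u = Mul(14, -4) = -56)
Function('P')(r) = 1
Pow(Add(Function('P')(u), G), -1) = Pow(Add(1, Rational(1, 1606143)), -1) = Pow(Rational(1606144, 1606143), -1) = Rational(1606143, 1606144)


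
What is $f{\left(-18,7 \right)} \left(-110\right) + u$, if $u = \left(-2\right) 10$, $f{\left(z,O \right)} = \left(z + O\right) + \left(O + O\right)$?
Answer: $-350$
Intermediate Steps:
$f{\left(z,O \right)} = z + 3 O$ ($f{\left(z,O \right)} = \left(O + z\right) + 2 O = z + 3 O$)
$u = -20$
$f{\left(-18,7 \right)} \left(-110\right) + u = \left(-18 + 3 \cdot 7\right) \left(-110\right) - 20 = \left(-18 + 21\right) \left(-110\right) - 20 = 3 \left(-110\right) - 20 = -330 - 20 = -350$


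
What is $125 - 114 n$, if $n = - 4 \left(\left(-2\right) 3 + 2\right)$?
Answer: $-1699$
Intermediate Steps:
$n = 16$ ($n = - 4 \left(-6 + 2\right) = \left(-4\right) \left(-4\right) = 16$)
$125 - 114 n = 125 - 1824 = -1699$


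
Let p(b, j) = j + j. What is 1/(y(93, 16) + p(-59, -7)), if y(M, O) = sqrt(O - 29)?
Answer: -14/209 - I*sqrt(13)/209 ≈ -0.066986 - 0.017251*I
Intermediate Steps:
p(b, j) = 2*j
y(M, O) = sqrt(-29 + O)
1/(y(93, 16) + p(-59, -7)) = 1/(sqrt(-29 + 16) + 2*(-7)) = 1/(sqrt(-13) - 14) = 1/(I*sqrt(13) - 14) = 1/(-14 + I*sqrt(13))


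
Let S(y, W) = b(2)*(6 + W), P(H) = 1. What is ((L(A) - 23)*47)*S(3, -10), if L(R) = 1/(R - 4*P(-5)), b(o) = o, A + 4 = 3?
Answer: 43616/5 ≈ 8723.2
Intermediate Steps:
A = -1 (A = -4 + 3 = -1)
S(y, W) = 12 + 2*W (S(y, W) = 2*(6 + W) = 12 + 2*W)
L(R) = 1/(-4 + R) (L(R) = 1/(R - 4*1) = 1/(R - 4) = 1/(-4 + R))
((L(A) - 23)*47)*S(3, -10) = ((1/(-4 - 1) - 23)*47)*(12 + 2*(-10)) = ((1/(-5) - 23)*47)*(12 - 20) = ((-1/5 - 23)*47)*(-8) = -116/5*47*(-8) = -5452/5*(-8) = 43616/5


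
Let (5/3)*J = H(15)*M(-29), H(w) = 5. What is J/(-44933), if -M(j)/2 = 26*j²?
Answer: 131196/44933 ≈ 2.9198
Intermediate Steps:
M(j) = -52*j²
J = -131196 (J = 3*(5*(-52*(-29)²))/5 = 3*(5*(-52*841))/5 = 3*(5*(-43732))/5 = (⅗)*(-218660) = -131196)
J/(-44933) = -131196/(-44933) = -131196*(-1/44933) = 131196/44933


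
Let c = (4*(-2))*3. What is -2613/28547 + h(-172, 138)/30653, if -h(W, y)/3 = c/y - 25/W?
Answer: -316851241851/3461702511596 ≈ -0.091530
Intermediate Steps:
c = -24 (c = -8*3 = -24)
h(W, y) = 72/y + 75/W (h(W, y) = -3*(-24/y - 25/W) = -3*(-25/W - 24/y) = 72/y + 75/W)
-2613/28547 + h(-172, 138)/30653 = -2613/28547 + (72/138 + 75/(-172))/30653 = -2613*1/28547 + (72*(1/138) + 75*(-1/172))*(1/30653) = -2613/28547 + (12/23 - 75/172)*(1/30653) = -2613/28547 + (339/3956)*(1/30653) = -2613/28547 + 339/121263268 = -316851241851/3461702511596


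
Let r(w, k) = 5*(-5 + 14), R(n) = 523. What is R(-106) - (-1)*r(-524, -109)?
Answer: 568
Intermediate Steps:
r(w, k) = 45 (r(w, k) = 5*9 = 45)
R(-106) - (-1)*r(-524, -109) = 523 - (-1)*45 = 523 - 1*(-45) = 523 + 45 = 568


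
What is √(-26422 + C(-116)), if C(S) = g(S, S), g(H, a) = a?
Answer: I*√26538 ≈ 162.9*I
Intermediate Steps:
C(S) = S
√(-26422 + C(-116)) = √(-26422 - 116) = √(-26538) = I*√26538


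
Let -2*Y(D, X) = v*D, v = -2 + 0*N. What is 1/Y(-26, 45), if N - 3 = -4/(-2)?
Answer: -1/26 ≈ -0.038462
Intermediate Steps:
N = 5 (N = 3 - 4/(-2) = 3 - 4*(-½) = 3 + 2 = 5)
v = -2 (v = -2 + 0*5 = -2 + 0 = -2)
Y(D, X) = D (Y(D, X) = -(-1)*D = D)
1/Y(-26, 45) = 1/(-26) = -1/26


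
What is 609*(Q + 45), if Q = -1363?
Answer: -802662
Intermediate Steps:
609*(Q + 45) = 609*(-1363 + 45) = 609*(-1318) = -802662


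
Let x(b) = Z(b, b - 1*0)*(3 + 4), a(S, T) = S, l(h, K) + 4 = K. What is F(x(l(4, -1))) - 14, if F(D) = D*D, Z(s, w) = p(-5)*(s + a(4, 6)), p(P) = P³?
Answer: 765611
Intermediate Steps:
l(h, K) = -4 + K
Z(s, w) = -500 - 125*s (Z(s, w) = (-5)³*(s + 4) = -125*(4 + s) = -500 - 125*s)
x(b) = -3500 - 875*b (x(b) = (-500 - 125*b)*(3 + 4) = (-500 - 125*b)*7 = -3500 - 875*b)
F(D) = D²
F(x(l(4, -1))) - 14 = (-3500 - 875*(-4 - 1))² - 14 = (-3500 - 875*(-5))² - 14 = (-3500 + 4375)² - 14 = 875² - 14 = 765625 - 14 = 765611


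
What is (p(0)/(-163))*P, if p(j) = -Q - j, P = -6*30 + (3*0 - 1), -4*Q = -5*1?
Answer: -905/652 ≈ -1.3880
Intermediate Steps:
Q = 5/4 (Q = -(-5)/4 = -¼*(-5) = 5/4 ≈ 1.2500)
P = -181 (P = -180 + (0 - 1) = -180 - 1 = -181)
p(j) = -5/4 - j (p(j) = -1*5/4 - j = -5/4 - j)
(p(0)/(-163))*P = ((-5/4 - 1*0)/(-163))*(-181) = ((-5/4 + 0)*(-1/163))*(-181) = -5/4*(-1/163)*(-181) = (5/652)*(-181) = -905/652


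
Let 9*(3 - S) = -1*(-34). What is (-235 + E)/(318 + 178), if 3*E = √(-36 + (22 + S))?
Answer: -235/496 + I*√133/4464 ≈ -0.47379 + 0.0025835*I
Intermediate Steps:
S = -7/9 (S = 3 - (-1)*(-34)/9 = 3 - ⅑*34 = 3 - 34/9 = -7/9 ≈ -0.77778)
E = I*√133/9 (E = √(-36 + (22 - 7/9))/3 = √(-36 + 191/9)/3 = √(-133/9)/3 = (I*√133/3)/3 = I*√133/9 ≈ 1.2814*I)
(-235 + E)/(318 + 178) = (-235 + I*√133/9)/(318 + 178) = (-235 + I*√133/9)/496 = (-235 + I*√133/9)*(1/496) = -235/496 + I*√133/4464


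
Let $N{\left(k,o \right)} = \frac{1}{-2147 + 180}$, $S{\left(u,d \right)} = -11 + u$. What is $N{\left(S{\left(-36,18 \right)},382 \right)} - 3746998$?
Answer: $- \frac{7370345067}{1967} \approx -3.747 \cdot 10^{6}$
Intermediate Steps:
$N{\left(k,o \right)} = - \frac{1}{1967}$ ($N{\left(k,o \right)} = \frac{1}{-1967} = - \frac{1}{1967}$)
$N{\left(S{\left(-36,18 \right)},382 \right)} - 3746998 = - \frac{1}{1967} - 3746998 = - \frac{7370345067}{1967}$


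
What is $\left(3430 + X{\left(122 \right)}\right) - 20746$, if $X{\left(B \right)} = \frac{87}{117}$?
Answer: $- \frac{675295}{39} \approx -17315.0$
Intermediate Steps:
$X{\left(B \right)} = \frac{29}{39}$ ($X{\left(B \right)} = 87 \cdot \frac{1}{117} = \frac{29}{39}$)
$\left(3430 + X{\left(122 \right)}\right) - 20746 = \left(3430 + \frac{29}{39}\right) - 20746 = \frac{133799}{39} - 20746 = - \frac{675295}{39}$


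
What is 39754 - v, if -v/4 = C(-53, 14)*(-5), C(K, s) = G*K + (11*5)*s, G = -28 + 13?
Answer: 8454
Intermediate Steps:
G = -15
C(K, s) = -15*K + 55*s (C(K, s) = -15*K + (11*5)*s = -15*K + 55*s)
v = 31300 (v = -4*(-15*(-53) + 55*14)*(-5) = -4*(795 + 770)*(-5) = -6260*(-5) = -4*(-7825) = 31300)
39754 - v = 39754 - 1*31300 = 39754 - 31300 = 8454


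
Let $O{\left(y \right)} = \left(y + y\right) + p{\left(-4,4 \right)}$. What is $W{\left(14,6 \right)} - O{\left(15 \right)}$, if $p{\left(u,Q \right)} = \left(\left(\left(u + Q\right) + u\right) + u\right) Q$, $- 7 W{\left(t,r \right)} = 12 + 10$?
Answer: $- \frac{8}{7} \approx -1.1429$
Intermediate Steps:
$W{\left(t,r \right)} = - \frac{22}{7}$ ($W{\left(t,r \right)} = - \frac{12 + 10}{7} = \left(- \frac{1}{7}\right) 22 = - \frac{22}{7}$)
$p{\left(u,Q \right)} = Q \left(Q + 3 u\right)$ ($p{\left(u,Q \right)} = \left(\left(\left(Q + u\right) + u\right) + u\right) Q = \left(\left(Q + 2 u\right) + u\right) Q = \left(Q + 3 u\right) Q = Q \left(Q + 3 u\right)$)
$O{\left(y \right)} = -32 + 2 y$ ($O{\left(y \right)} = \left(y + y\right) + 4 \left(4 + 3 \left(-4\right)\right) = 2 y + 4 \left(4 - 12\right) = 2 y + 4 \left(-8\right) = 2 y - 32 = -32 + 2 y$)
$W{\left(14,6 \right)} - O{\left(15 \right)} = - \frac{22}{7} - \left(-32 + 2 \cdot 15\right) = - \frac{22}{7} - \left(-32 + 30\right) = - \frac{22}{7} - -2 = - \frac{22}{7} + 2 = - \frac{8}{7}$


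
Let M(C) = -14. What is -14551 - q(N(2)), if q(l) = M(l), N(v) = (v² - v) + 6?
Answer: -14537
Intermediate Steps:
N(v) = 6 + v² - v
q(l) = -14
-14551 - q(N(2)) = -14551 - 1*(-14) = -14551 + 14 = -14537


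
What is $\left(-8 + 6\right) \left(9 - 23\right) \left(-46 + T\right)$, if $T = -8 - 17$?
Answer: $-1988$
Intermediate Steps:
$T = -25$ ($T = -8 - 17 = -25$)
$\left(-8 + 6\right) \left(9 - 23\right) \left(-46 + T\right) = \left(-8 + 6\right) \left(9 - 23\right) \left(-46 - 25\right) = \left(-2\right) \left(-14\right) \left(-71\right) = 28 \left(-71\right) = -1988$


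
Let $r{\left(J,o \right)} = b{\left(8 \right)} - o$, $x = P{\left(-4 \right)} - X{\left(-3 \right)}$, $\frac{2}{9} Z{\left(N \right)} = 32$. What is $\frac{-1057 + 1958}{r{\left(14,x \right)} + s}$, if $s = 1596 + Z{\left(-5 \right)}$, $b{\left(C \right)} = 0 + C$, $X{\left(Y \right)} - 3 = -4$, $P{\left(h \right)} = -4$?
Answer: $\frac{53}{103} \approx 0.51456$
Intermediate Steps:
$X{\left(Y \right)} = -1$ ($X{\left(Y \right)} = 3 - 4 = -1$)
$b{\left(C \right)} = C$
$Z{\left(N \right)} = 144$ ($Z{\left(N \right)} = \frac{9}{2} \cdot 32 = 144$)
$x = -3$ ($x = -4 - -1 = -4 + 1 = -3$)
$r{\left(J,o \right)} = 8 - o$
$s = 1740$ ($s = 1596 + 144 = 1740$)
$\frac{-1057 + 1958}{r{\left(14,x \right)} + s} = \frac{-1057 + 1958}{\left(8 - -3\right) + 1740} = \frac{901}{\left(8 + 3\right) + 1740} = \frac{901}{11 + 1740} = \frac{901}{1751} = 901 \cdot \frac{1}{1751} = \frac{53}{103}$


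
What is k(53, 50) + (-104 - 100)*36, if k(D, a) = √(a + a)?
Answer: -7334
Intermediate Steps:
k(D, a) = √2*√a (k(D, a) = √(2*a) = √2*√a)
k(53, 50) + (-104 - 100)*36 = √2*√50 + (-104 - 100)*36 = √2*(5*√2) - 204*36 = 10 - 7344 = -7334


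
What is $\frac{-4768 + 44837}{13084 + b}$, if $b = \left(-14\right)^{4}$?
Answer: $\frac{40069}{51500} \approx 0.77804$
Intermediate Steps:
$b = 38416$
$\frac{-4768 + 44837}{13084 + b} = \frac{-4768 + 44837}{13084 + 38416} = \frac{40069}{51500}$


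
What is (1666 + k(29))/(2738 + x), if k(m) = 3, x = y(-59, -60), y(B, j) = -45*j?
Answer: 1669/5438 ≈ 0.30691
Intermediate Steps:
x = 2700 (x = -45*(-60) = 2700)
(1666 + k(29))/(2738 + x) = (1666 + 3)/(2738 + 2700) = 1669/5438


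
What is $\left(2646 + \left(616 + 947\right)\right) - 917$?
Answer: $3292$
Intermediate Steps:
$\left(2646 + \left(616 + 947\right)\right) - 917 = \left(2646 + 1563\right) - 917 = 4209 - 917 = 3292$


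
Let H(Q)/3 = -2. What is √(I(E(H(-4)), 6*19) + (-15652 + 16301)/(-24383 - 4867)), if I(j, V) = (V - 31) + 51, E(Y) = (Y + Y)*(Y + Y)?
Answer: √509450630/1950 ≈ 11.575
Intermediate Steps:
H(Q) = -6 (H(Q) = 3*(-2) = -6)
E(Y) = 4*Y² (E(Y) = (2*Y)*(2*Y) = 4*Y²)
I(j, V) = 20 + V (I(j, V) = (-31 + V) + 51 = 20 + V)
√(I(E(H(-4)), 6*19) + (-15652 + 16301)/(-24383 - 4867)) = √((20 + 6*19) + (-15652 + 16301)/(-24383 - 4867)) = √((20 + 114) + 649/(-29250)) = √(134 + 649*(-1/29250)) = √(134 - 649/29250) = √(3918851/29250) = √509450630/1950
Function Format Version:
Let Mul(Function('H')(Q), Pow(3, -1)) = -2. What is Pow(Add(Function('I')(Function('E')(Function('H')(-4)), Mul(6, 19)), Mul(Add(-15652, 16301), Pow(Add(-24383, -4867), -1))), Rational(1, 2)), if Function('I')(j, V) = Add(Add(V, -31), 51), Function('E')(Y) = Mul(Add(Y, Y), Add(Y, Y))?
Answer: Mul(Rational(1, 1950), Pow(509450630, Rational(1, 2))) ≈ 11.575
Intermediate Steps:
Function('H')(Q) = -6 (Function('H')(Q) = Mul(3, -2) = -6)
Function('E')(Y) = Mul(4, Pow(Y, 2)) (Function('E')(Y) = Mul(Mul(2, Y), Mul(2, Y)) = Mul(4, Pow(Y, 2)))
Function('I')(j, V) = Add(20, V) (Function('I')(j, V) = Add(Add(-31, V), 51) = Add(20, V))
Pow(Add(Function('I')(Function('E')(Function('H')(-4)), Mul(6, 19)), Mul(Add(-15652, 16301), Pow(Add(-24383, -4867), -1))), Rational(1, 2)) = Pow(Add(Add(20, Mul(6, 19)), Mul(Add(-15652, 16301), Pow(Add(-24383, -4867), -1))), Rational(1, 2)) = Pow(Add(Add(20, 114), Mul(649, Pow(-29250, -1))), Rational(1, 2)) = Pow(Add(134, Mul(649, Rational(-1, 29250))), Rational(1, 2)) = Pow(Add(134, Rational(-649, 29250)), Rational(1, 2)) = Pow(Rational(3918851, 29250), Rational(1, 2)) = Mul(Rational(1, 1950), Pow(509450630, Rational(1, 2)))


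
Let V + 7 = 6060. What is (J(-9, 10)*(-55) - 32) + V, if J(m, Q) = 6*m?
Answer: 8991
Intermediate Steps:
V = 6053 (V = -7 + 6060 = 6053)
(J(-9, 10)*(-55) - 32) + V = ((6*(-9))*(-55) - 32) + 6053 = (-54*(-55) - 32) + 6053 = (2970 - 32) + 6053 = 2938 + 6053 = 8991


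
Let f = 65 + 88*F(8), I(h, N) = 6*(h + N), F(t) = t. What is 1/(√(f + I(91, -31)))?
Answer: √1129/1129 ≈ 0.029761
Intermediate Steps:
I(h, N) = 6*N + 6*h (I(h, N) = 6*(N + h) = 6*N + 6*h)
f = 769 (f = 65 + 88*8 = 65 + 704 = 769)
1/(√(f + I(91, -31))) = 1/(√(769 + (6*(-31) + 6*91))) = 1/(√(769 + (-186 + 546))) = 1/(√(769 + 360)) = 1/(√1129) = √1129/1129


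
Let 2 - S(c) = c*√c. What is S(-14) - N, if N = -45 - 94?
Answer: 141 + 14*I*√14 ≈ 141.0 + 52.383*I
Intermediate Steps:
S(c) = 2 - c^(3/2) (S(c) = 2 - c*√c = 2 - c^(3/2))
N = -139
S(-14) - N = (2 - (-14)^(3/2)) - 1*(-139) = (2 - (-14)*I*√14) + 139 = (2 + 14*I*√14) + 139 = 141 + 14*I*√14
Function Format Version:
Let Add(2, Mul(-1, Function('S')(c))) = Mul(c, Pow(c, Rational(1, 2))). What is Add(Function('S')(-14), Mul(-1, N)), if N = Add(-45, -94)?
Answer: Add(141, Mul(14, I, Pow(14, Rational(1, 2)))) ≈ Add(141.00, Mul(52.383, I))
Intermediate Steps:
Function('S')(c) = Add(2, Mul(-1, Pow(c, Rational(3, 2)))) (Function('S')(c) = Add(2, Mul(-1, Mul(c, Pow(c, Rational(1, 2))))) = Add(2, Mul(-1, Pow(c, Rational(3, 2)))))
N = -139
Add(Function('S')(-14), Mul(-1, N)) = Add(Add(2, Mul(-1, Pow(-14, Rational(3, 2)))), Mul(-1, -139)) = Add(Add(2, Mul(-1, Mul(-14, I, Pow(14, Rational(1, 2))))), 139) = Add(Add(2, Mul(14, I, Pow(14, Rational(1, 2)))), 139) = Add(141, Mul(14, I, Pow(14, Rational(1, 2))))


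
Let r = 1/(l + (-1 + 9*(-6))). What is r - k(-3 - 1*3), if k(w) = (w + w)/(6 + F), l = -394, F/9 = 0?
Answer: 897/449 ≈ 1.9978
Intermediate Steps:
F = 0 (F = 9*0 = 0)
r = -1/449 (r = 1/(-394 + (-1 + 9*(-6))) = 1/(-394 + (-1 - 54)) = 1/(-394 - 55) = 1/(-449) = -1/449 ≈ -0.0022272)
k(w) = w/3 (k(w) = (w + w)/(6 + 0) = (2*w)/6 = (2*w)*(⅙) = w/3)
r - k(-3 - 1*3) = -1/449 - (-3 - 1*3)/3 = -1/449 - (-3 - 3)/3 = -1/449 - (-6)/3 = -1/449 - 1*(-2) = -1/449 + 2 = 897/449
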